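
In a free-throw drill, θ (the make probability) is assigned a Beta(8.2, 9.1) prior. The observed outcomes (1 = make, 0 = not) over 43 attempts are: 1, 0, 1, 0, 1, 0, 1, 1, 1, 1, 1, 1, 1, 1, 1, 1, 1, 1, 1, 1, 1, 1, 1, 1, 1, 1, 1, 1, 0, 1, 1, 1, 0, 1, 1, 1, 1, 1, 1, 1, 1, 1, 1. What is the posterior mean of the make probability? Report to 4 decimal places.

0.7662

The Beta prior is conjugate to a Binomial/Bernoulli likelihood; the update adds successes to α and failures to β.
Posterior: Beta(α+k, β+n−k) = Beta(8.2+38, 9.1+5) = Beta(46.2, 14.1).
Posterior mean = α/(α+β) = 46.2/60.3 = 0.7662.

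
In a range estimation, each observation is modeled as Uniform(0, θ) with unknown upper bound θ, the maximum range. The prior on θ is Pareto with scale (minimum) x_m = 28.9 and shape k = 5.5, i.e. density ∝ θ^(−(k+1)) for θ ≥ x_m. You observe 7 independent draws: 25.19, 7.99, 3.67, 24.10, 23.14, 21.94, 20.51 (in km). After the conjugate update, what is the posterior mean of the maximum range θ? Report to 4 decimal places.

31.4130

A Pareto(scale x_m, shape k) prior on the upper bound θ of Uniform(0, θ) is conjugate: posterior is Pareto(max(x_m, max xᵢ), k + n).
Sample maximum = 25.19; prior scale x_m = 28.9 → posterior scale = max = 28.90.
Posterior shape = 5.5 + 7 = 12.5.
E[θ|data] = k·x_m/(k−1) = 12.5·28.90/11.5 = 31.4130.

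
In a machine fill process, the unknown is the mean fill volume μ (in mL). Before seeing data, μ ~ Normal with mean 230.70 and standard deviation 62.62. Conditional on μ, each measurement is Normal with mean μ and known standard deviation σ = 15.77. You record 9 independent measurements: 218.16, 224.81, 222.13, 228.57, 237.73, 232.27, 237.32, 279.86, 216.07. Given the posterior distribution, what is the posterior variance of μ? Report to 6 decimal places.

For Normal data with known variance σ², a Normal(μ₀, σ₀²) prior on μ is conjugate. Posterior precision = 1/σ₀² + n/σ²; posterior mean is the precision-weighted average of μ₀ and x̄.
σ₀² = 62.62² = 3921.2644, σ² = 15.77² = 248.6929; σ² + n·σ₀² = 248.6929 + 9·3921.2644 = 35540.0725.
Posterior precision = 1/σ₀² + n/σ² = 1/3921.2644 + 9/248.6929 = (σ² + n·σ₀²)/(σ₀²σ²) = 35540.0725/(3921.2644·248.6929); posterior variance σₙ² = σ₀²σ²/(σ² + n·σ₀²) = 3921.2644·248.6929/35540.0725 = 27.439185.

27.439185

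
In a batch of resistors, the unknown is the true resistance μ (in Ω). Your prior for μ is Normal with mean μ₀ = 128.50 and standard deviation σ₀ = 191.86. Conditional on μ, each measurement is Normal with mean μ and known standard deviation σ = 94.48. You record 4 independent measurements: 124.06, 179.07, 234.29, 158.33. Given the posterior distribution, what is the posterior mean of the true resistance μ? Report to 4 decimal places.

171.3403

For Normal data with known variance σ², a Normal(μ₀, σ₀²) prior on μ is conjugate. Posterior precision = 1/σ₀² + n/σ²; posterior mean is the precision-weighted average of μ₀ and x̄.
Σxᵢ = 124.06 + 179.07 + 234.29 + 158.33 = 695.75, so n·x̄ = 695.75.
σ₀² = 191.86² = 36810.2596, σ² = 94.48² = 8926.4704; σ² + n·σ₀² = 8926.4704 + 4·36810.2596 = 156167.5088.
Posterior mean = (μ₀/σ₀² + n·x̄/σ²)/(1/σ₀² + n/σ²) = (σ²·μ₀ + σ₀²·n·x̄)/(σ² + n·σ₀²) = (8926.4704·128.50 + 36810.2596·695.75)/156167.5088 = 26757789.5631/156167.5088 = 171.3403.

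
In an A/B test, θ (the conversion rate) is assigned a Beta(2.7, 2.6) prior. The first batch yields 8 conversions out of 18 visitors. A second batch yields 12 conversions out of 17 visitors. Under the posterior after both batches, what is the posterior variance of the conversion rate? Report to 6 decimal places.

0.005956

The Beta prior is conjugate to a Binomial/Bernoulli likelihood; the update adds successes to α and failures to β.
After batch 1: Beta(2.7+8, 2.6+10) = Beta(10.7, 12.6).
After batch 2: Beta(10.7+12, 12.6+5) = Beta(22.7, 17.6).
Var = αβ/((α+β)²(α+β+1)) = 22.7·17.6/(40.3²·41.3) = 0.005956.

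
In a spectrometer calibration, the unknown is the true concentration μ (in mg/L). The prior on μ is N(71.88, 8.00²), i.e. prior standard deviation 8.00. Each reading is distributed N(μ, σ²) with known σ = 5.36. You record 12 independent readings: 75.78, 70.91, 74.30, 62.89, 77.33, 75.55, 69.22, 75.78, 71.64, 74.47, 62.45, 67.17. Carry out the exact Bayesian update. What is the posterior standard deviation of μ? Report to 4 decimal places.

For Normal data with known variance σ², a Normal(μ₀, σ₀²) prior on μ is conjugate. Posterior precision = 1/σ₀² + n/σ²; posterior mean is the precision-weighted average of μ₀ and x̄.
σ₀² = 8.00² = 64, σ² = 5.36² = 28.7296; σ² + n·σ₀² = 28.7296 + 12·64 = 796.7296.
Posterior precision = 1/σ₀² + n/σ² = 1/64 + 12/28.7296 = (σ² + n·σ₀²)/(σ₀²σ²) = 796.7296/(64·28.7296); posterior variance σₙ² = σ₀²σ²/(σ² + n·σ₀²) = 64·28.7296/796.7296 = 2.307802.
Posterior SD = √σₙ² = √(64·28.7296/796.7296) = 1.5191.

1.5191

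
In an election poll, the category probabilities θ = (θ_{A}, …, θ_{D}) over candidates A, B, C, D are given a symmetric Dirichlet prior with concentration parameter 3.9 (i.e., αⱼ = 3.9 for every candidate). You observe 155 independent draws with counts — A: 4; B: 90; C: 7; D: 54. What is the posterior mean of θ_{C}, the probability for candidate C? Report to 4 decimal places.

The Dirichlet prior is conjugate to the Multinomial likelihood: each posterior αⱼ = prior αⱼ + observed count nⱼ.
Posterior concentration: (7.9, 93.9, 10.9, 57.9), total = 170.6.
E[θ_{C}|data] = α_{C}/Σα = 10.9/170.6 = 0.0639.

0.0639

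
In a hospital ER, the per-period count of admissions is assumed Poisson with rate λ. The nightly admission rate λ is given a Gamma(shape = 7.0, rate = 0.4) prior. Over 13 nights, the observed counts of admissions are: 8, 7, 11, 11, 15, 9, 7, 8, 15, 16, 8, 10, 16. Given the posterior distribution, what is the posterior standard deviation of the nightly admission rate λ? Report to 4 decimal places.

0.9079

With a Gamma(shape α, rate β) prior, the Poisson likelihood is conjugate: the posterior is Gamma(α + ΣXᵢ, β + n).
Sum of counts S = 141 over n = 13 nights.
Posterior: Gamma(α+S, β+n) = Gamma(7.0+141, 0.4+13) = Gamma(148.0, 13.4).
SD = √α/β = √148.0/13.4 = 0.9079.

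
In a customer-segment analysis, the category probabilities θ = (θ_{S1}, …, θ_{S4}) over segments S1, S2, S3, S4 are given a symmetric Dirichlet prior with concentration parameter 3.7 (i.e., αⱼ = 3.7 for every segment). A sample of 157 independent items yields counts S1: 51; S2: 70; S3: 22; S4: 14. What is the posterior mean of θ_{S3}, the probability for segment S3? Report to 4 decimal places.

0.1496

The Dirichlet prior is conjugate to the Multinomial likelihood: each posterior αⱼ = prior αⱼ + observed count nⱼ.
Posterior concentration: (54.7, 73.7, 25.7, 17.7), total = 171.8.
E[θ_{S3}|data] = α_{S3}/Σα = 25.7/171.8 = 0.1496.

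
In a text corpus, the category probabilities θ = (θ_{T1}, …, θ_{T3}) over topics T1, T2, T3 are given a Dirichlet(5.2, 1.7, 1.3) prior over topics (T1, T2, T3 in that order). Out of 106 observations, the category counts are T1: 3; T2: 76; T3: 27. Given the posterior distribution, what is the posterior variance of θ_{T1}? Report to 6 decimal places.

0.000579

The Dirichlet prior is conjugate to the Multinomial likelihood: each posterior αⱼ = prior αⱼ + observed count nⱼ.
Posterior concentration: (8.2, 77.7, 28.3), total = 114.2.
Var[θ_j] = α_j(Σα−α_j)/((Σα)²(Σα+1)) = 8.2·106.0/(114.2²·115.2) = 0.000579.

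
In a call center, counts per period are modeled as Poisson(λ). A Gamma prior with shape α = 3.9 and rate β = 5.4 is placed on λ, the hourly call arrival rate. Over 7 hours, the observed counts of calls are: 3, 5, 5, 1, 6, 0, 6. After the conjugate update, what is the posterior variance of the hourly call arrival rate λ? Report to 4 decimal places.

With a Gamma(shape α, rate β) prior, the Poisson likelihood is conjugate: the posterior is Gamma(α + ΣXᵢ, β + n).
Sum of counts S = 26 over n = 7 hours.
Posterior: Gamma(α+S, β+n) = Gamma(3.9+26, 5.4+7) = Gamma(29.9, 12.4).
Var = α/β² = 29.9/12.4² = 0.1945.

0.1945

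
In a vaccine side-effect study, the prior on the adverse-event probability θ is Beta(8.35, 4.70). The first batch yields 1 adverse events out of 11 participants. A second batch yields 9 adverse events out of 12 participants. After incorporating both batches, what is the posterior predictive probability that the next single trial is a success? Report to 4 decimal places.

0.5090

The Beta prior is conjugate to a Binomial/Bernoulli likelihood; the update adds successes to α and failures to β.
After batch 1: Beta(8.35+1, 4.70+10) = Beta(9.35, 14.70).
After batch 2: Beta(9.35+9, 14.70+3) = Beta(18.35, 17.70).
For a single future Bernoulli trial, P(success | data) = α/(α+β) = 0.5090.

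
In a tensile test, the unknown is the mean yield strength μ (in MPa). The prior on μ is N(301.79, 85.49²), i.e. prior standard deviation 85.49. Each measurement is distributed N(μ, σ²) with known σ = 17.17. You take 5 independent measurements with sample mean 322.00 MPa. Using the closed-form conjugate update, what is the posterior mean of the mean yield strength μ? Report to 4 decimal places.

For Normal data with known variance σ², a Normal(μ₀, σ₀²) prior on μ is conjugate. Posterior precision = 1/σ₀² + n/σ²; posterior mean is the precision-weighted average of μ₀ and x̄.
n·x̄ = 5·322.00 = 1610.
σ₀² = 85.49² = 7308.5401, σ² = 17.17² = 294.8089; σ² + n·σ₀² = 294.8089 + 5·7308.5401 = 36837.5094.
Posterior mean = (μ₀/σ₀² + n·x̄/σ²)/(1/σ₀² + n/σ²) = (σ²·μ₀ + σ₀²·n·x̄)/(σ² + n·σ₀²) = (294.8089·301.79 + 7308.5401·1610)/36837.5094 = 11855719.938931/36837.5094 = 321.8383.

321.8383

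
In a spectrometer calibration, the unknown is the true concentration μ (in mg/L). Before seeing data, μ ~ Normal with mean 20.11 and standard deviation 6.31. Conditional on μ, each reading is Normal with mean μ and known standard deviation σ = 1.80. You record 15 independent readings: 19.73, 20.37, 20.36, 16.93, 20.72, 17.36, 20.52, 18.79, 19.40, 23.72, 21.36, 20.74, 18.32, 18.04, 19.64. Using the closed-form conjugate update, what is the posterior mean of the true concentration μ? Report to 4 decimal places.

For Normal data with known variance σ², a Normal(μ₀, σ₀²) prior on μ is conjugate. Posterior precision = 1/σ₀² + n/σ²; posterior mean is the precision-weighted average of μ₀ and x̄.
Σxᵢ = 19.73 + 20.37 + 20.36 + 16.93 + 20.72 + 17.36 + 20.52 + 18.79 + 19.40 + 23.72 + 21.36 + 20.74 + 18.32 + 18.04 + 19.64 = 296, so n·x̄ = 296.
σ₀² = 6.31² = 39.8161, σ² = 1.80² = 3.24; σ² + n·σ₀² = 3.24 + 15·39.8161 = 600.4815.
Posterior mean = (μ₀/σ₀² + n·x̄/σ²)/(1/σ₀² + n/σ²) = (σ²·μ₀ + σ₀²·n·x̄)/(σ² + n·σ₀²) = (3.24·20.11 + 39.8161·296)/600.4815 = 11850.722/600.4815 = 19.7354.

19.7354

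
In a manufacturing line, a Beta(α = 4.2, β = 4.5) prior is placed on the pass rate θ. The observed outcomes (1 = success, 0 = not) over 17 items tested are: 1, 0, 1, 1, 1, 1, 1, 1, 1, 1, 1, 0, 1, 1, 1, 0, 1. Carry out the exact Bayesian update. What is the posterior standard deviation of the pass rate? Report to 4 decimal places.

The Beta prior is conjugate to a Binomial/Bernoulli likelihood; the update adds successes to α and failures to β.
Posterior: Beta(α+k, β+n−k) = Beta(4.2+14, 4.5+3) = Beta(18.2, 7.5).
Var = αβ/((α+β)²(α+β+1)) = 18.2·7.5/(25.7²·26.7) = 0.00774025; SD = √0.00774025 = 0.0880.

0.0880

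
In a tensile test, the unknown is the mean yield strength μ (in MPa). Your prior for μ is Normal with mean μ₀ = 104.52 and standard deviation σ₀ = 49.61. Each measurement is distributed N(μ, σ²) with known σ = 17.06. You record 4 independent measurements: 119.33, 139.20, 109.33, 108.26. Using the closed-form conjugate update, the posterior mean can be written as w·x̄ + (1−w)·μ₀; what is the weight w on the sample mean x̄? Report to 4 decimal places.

For Normal data with known variance σ², a Normal(μ₀, σ₀²) prior on μ is conjugate. Posterior precision = 1/σ₀² + n/σ²; posterior mean is the precision-weighted average of μ₀ and x̄.
σ₀² = 49.61² = 2461.1521, σ² = 17.06² = 291.0436. Prior precision 1/σ₀² = 1/2461.1521; data precision n/σ² = 4/291.0436.
w = (n/σ²)/(1/σ₀² + n/σ²) = n·σ₀²/(σ² + n·σ₀²) = 4·2461.1521/(291.0436 + 4·2461.1521) = 9844.6084/10135.652 = 0.9713.

0.9713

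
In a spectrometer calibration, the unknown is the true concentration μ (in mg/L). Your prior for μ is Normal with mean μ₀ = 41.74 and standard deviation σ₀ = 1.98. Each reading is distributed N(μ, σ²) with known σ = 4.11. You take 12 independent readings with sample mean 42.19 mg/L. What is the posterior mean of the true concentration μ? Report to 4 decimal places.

42.0711

For Normal data with known variance σ², a Normal(μ₀, σ₀²) prior on μ is conjugate. Posterior precision = 1/σ₀² + n/σ²; posterior mean is the precision-weighted average of μ₀ and x̄.
n·x̄ = 12·42.19 = 506.28.
σ₀² = 1.98² = 3.9204, σ² = 4.11² = 16.8921; σ² + n·σ₀² = 16.8921 + 12·3.9204 = 63.9369.
Posterior mean = (μ₀/σ₀² + n·x̄/σ²)/(1/σ₀² + n/σ²) = (σ²·μ₀ + σ₀²·n·x̄)/(σ² + n·σ₀²) = (16.8921·41.74 + 3.9204·506.28)/63.9369 = 2689.896366/63.9369 = 42.0711.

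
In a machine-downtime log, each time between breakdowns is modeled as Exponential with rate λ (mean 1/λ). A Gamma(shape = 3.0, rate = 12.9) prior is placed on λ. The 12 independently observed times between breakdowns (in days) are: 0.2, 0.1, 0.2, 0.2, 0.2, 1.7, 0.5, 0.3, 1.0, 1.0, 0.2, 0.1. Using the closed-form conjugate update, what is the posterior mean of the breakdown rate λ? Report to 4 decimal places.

0.8065

With a Gamma(shape α, rate β) prior on the exponential rate λ, the posterior after n observations with total T = Σxᵢ is Gamma(α+n, β+T).
Sum of observations T = 5.7 days; n = 12.
Posterior: Gamma(3.0+12, 12.9+5.7) = Gamma(15.0, 18.6).
Posterior mean of λ = α/β = 15.0/18.6 = 0.8065.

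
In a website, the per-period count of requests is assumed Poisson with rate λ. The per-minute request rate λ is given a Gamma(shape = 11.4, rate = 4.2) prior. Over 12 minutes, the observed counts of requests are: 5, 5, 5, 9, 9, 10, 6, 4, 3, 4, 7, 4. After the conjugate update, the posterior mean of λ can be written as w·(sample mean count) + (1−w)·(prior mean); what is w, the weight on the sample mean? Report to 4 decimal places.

With a Gamma(shape α, rate β) prior, the Poisson likelihood is conjugate: the posterior is Gamma(α + ΣXᵢ, β + n).
Posterior mean = (α₀+S)/(β₀+n) = [n/(β₀+n)]·(S/n) + [β₀/(β₀+n)]·(α₀/β₀), so only n and β₀ enter the weight.
Weight on data w = n/(β₀+n) = 12/(4.2+12) = 12/16.2 = 0.7407.

0.7407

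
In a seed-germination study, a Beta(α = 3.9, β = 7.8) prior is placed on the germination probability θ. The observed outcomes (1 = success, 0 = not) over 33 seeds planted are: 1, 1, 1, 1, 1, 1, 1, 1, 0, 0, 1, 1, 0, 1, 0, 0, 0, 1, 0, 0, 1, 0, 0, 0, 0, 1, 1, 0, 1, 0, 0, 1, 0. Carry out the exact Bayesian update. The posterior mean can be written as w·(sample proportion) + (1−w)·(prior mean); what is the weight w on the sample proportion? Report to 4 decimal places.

The Beta prior is conjugate to a Binomial/Bernoulli likelihood; the update adds successes to α and failures to β.
Posterior mean = (α₀+k)/(α₀+β₀+n) = [n/(α₀+β₀+n)]·(k/n) + [(α₀+β₀)/(α₀+β₀+n)]·α₀/(α₀+β₀), so only n and the prior enter the weight.
The weight on the data is w = n/(α₀+β₀+n) = 33/(3.9+7.8+33) = 33/44.7 = 0.7383.

0.7383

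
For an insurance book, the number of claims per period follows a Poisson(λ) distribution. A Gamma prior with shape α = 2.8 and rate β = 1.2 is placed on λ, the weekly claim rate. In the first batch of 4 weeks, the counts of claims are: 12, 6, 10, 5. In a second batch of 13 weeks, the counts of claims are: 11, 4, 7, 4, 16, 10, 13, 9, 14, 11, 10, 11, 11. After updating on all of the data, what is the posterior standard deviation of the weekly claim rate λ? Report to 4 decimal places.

With a Gamma(shape α, rate β) prior, the Poisson likelihood is conjugate: the posterior is Gamma(α + ΣXᵢ, β + n).
Batch 1: sum of counts S = 33 over n = 4 weeks.
After batch 1: Gamma(α+S, β+n) = Gamma(2.8+33, 1.2+4) = Gamma(35.8, 5.2).
Batch 2: sum of counts S = 131 over n = 13 weeks.
After batch 2: Gamma(α+S, β+n) = Gamma(35.8+131, 5.2+13) = Gamma(166.8, 18.2).
SD = √α/β = √166.8/18.2 = 0.7096.

0.7096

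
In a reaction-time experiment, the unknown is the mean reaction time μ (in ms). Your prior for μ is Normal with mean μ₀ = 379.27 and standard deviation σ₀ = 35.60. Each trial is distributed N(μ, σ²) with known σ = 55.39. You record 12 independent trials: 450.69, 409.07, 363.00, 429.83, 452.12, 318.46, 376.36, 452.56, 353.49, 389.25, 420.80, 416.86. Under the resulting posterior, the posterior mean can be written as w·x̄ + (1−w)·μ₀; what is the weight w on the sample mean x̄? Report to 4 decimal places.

0.8321

For Normal data with known variance σ², a Normal(μ₀, σ₀²) prior on μ is conjugate. Posterior precision = 1/σ₀² + n/σ²; posterior mean is the precision-weighted average of μ₀ and x̄.
σ₀² = 35.60² = 1267.36, σ² = 55.39² = 3068.0521. Prior precision 1/σ₀² = 1/1267.36; data precision n/σ² = 12/3068.0521.
w = (n/σ²)/(1/σ₀² + n/σ²) = n·σ₀²/(σ² + n·σ₀²) = 12·1267.36/(3068.0521 + 12·1267.36) = 15208.32/18276.3721 = 0.8321.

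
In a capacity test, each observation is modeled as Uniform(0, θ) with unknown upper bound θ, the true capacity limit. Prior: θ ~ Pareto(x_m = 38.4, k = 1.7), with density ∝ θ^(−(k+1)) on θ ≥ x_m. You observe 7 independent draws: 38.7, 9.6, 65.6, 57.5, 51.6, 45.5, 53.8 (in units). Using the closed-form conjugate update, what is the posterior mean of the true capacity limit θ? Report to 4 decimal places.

A Pareto(scale x_m, shape k) prior on the upper bound θ of Uniform(0, θ) is conjugate: posterior is Pareto(max(x_m, max xᵢ), k + n).
Sample maximum = 65.6; prior scale x_m = 38.4 → posterior scale = max = 65.6.
Posterior shape = 1.7 + 7 = 8.7.
E[θ|data] = k·x_m/(k−1) = 8.7·65.6/7.7 = 74.1195.

74.1195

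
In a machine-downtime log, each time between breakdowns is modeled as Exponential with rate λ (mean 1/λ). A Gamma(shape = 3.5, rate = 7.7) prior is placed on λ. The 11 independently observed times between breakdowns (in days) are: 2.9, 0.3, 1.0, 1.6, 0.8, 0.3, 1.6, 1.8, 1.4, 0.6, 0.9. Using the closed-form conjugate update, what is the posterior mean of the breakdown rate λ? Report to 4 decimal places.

0.6938

With a Gamma(shape α, rate β) prior on the exponential rate λ, the posterior after n observations with total T = Σxᵢ is Gamma(α+n, β+T).
Sum of observations T = 13.2 days; n = 11.
Posterior: Gamma(3.5+11, 7.7+13.2) = Gamma(14.5, 20.9).
Posterior mean of λ = α/β = 14.5/20.9 = 0.6938.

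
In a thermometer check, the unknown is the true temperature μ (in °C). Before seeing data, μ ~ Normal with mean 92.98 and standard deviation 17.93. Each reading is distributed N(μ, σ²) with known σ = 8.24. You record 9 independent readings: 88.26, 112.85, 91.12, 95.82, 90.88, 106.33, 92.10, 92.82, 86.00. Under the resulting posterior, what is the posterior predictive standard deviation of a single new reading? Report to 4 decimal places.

8.6758

For Normal data with known variance σ², a Normal(μ₀, σ₀²) prior on μ is conjugate. Posterior precision = 1/σ₀² + n/σ²; posterior mean is the precision-weighted average of μ₀ and x̄.
σ₀² = 17.93² = 321.4849, σ² = 8.24² = 67.8976; σ² + n·σ₀² = 67.8976 + 9·321.4849 = 2961.2617.
Posterior precision = 1/σ₀² + n/σ² = 1/321.4849 + 9/67.8976 = (σ² + n·σ₀²)/(σ₀²σ²) = 2961.2617/(321.4849·67.8976); posterior variance σₙ² = σ₀²σ²/(σ² + n·σ₀²) = 321.4849·67.8976/2961.2617 = 7.371200.
Predictive variance for one new observation = σₙ² + σ² = 321.4849·67.8976/2961.2617 + 67.8976 = σ²·(σ₀² + 2961.2617)/2961.2617 = 67.8976·3282.7466/2961.2617 = 75.268800; SD = √(67.8976·3282.7466/2961.2617) = 8.6758.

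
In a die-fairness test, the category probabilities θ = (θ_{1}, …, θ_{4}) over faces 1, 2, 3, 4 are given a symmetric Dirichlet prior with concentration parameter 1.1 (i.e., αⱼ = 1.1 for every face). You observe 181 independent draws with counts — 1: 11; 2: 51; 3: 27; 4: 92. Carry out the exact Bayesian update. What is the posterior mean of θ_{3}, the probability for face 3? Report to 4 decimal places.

0.1516

The Dirichlet prior is conjugate to the Multinomial likelihood: each posterior αⱼ = prior αⱼ + observed count nⱼ.
Posterior concentration: (12.1, 52.1, 28.1, 93.1), total = 185.4.
E[θ_{3}|data] = α_{3}/Σα = 28.1/185.4 = 0.1516.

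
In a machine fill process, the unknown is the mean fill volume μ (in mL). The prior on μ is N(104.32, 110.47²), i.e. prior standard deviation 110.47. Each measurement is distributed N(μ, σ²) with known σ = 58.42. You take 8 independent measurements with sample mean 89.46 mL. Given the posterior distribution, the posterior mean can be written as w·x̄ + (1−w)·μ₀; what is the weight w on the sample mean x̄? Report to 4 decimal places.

0.9662

For Normal data with known variance σ², a Normal(μ₀, σ₀²) prior on μ is conjugate. Posterior precision = 1/σ₀² + n/σ²; posterior mean is the precision-weighted average of μ₀ and x̄.
σ₀² = 110.47² = 12203.6209, σ² = 58.42² = 3412.8964. Prior precision 1/σ₀² = 1/12203.6209; data precision n/σ² = 8/3412.8964.
w = (n/σ²)/(1/σ₀² + n/σ²) = n·σ₀²/(σ² + n·σ₀²) = 8·12203.6209/(3412.8964 + 8·12203.6209) = 97628.9672/101041.8636 = 0.9662.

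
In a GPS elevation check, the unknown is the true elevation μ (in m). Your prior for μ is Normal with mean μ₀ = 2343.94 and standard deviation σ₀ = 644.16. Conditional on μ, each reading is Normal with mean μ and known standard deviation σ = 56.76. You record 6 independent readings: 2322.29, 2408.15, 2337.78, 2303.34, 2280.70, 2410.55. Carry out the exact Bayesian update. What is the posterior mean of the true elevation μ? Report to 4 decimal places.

For Normal data with known variance σ², a Normal(μ₀, σ₀²) prior on μ is conjugate. Posterior precision = 1/σ₀² + n/σ²; posterior mean is the precision-weighted average of μ₀ and x̄.
Σxᵢ = 2322.29 + 2408.15 + 2337.78 + 2303.34 + 2280.70 + 2410.55 = 14062.81, so n·x̄ = 14062.81.
σ₀² = 644.16² = 414942.1056, σ² = 56.76² = 3221.6976; σ² + n·σ₀² = 3221.6976 + 6·414942.1056 = 2492874.3312.
Posterior mean = (μ₀/σ₀² + n·x̄/σ²)/(1/σ₀² + n/σ²) = (σ²·μ₀ + σ₀²·n·x̄)/(σ² + n·σ₀²) = (3221.6976·2343.94 + 414942.1056·14062.81)/2492874.3312 = 5842803457.92528/2492874.3312 = 2343.8018.

2343.8018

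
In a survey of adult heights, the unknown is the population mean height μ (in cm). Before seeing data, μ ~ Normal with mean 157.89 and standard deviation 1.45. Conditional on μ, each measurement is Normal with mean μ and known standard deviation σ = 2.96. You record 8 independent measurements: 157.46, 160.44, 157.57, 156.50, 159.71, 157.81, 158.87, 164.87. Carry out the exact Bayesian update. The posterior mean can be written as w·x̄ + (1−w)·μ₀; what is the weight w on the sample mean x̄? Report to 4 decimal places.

For Normal data with known variance σ², a Normal(μ₀, σ₀²) prior on μ is conjugate. Posterior precision = 1/σ₀² + n/σ²; posterior mean is the precision-weighted average of μ₀ and x̄.
σ₀² = 1.45² = 2.1025, σ² = 2.96² = 8.7616. Prior precision 1/σ₀² = 1/2.1025; data precision n/σ² = 8/8.7616.
w = (n/σ²)/(1/σ₀² + n/σ²) = n·σ₀²/(σ² + n·σ₀²) = 8·2.1025/(8.7616 + 8·2.1025) = 16.82/25.5816 = 0.6575.

0.6575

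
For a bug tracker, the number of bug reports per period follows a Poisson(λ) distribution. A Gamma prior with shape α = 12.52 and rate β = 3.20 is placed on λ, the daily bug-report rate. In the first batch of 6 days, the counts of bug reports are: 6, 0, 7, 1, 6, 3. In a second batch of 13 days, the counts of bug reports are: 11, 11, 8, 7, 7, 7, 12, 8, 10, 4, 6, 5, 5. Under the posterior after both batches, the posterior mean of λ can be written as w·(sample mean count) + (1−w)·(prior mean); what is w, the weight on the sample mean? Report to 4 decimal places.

With a Gamma(shape α, rate β) prior, the Poisson likelihood is conjugate: the posterior is Gamma(α + ΣXᵢ, β + n).
Total number of days: n = 6 + 13 = 19.
Posterior mean = (α₀+S)/(β₀+n) = [n/(β₀+n)]·(S/n) + [β₀/(β₀+n)]·(α₀/β₀), so only n and β₀ enter the weight.
Weight on data w = n/(β₀+n) = 19/(3.20+19) = 19/22.20 = 0.8559.

0.8559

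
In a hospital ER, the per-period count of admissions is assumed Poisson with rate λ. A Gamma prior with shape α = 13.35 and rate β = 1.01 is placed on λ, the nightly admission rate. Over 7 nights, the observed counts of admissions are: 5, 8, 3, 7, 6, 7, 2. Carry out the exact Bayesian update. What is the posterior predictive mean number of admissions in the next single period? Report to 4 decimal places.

6.4107

With a Gamma(shape α, rate β) prior, the Poisson likelihood is conjugate: the posterior is Gamma(α + ΣXᵢ, β + n).
Sum of counts S = 38 over n = 7 nights.
Posterior: Gamma(α+S, β+n) = Gamma(13.35+38, 1.01+7) = Gamma(51.35, 8.01).
The predictive distribution for one future period is NegBinom with mean α/β = 6.4107.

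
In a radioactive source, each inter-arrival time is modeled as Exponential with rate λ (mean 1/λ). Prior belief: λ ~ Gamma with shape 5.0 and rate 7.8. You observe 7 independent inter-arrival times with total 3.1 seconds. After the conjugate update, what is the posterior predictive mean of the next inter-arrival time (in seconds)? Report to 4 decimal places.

With a Gamma(shape α, rate β) prior on the exponential rate λ, the posterior after n observations with total T = Σxᵢ is Gamma(α+n, β+T).
Posterior: Gamma(5.0+7, 7.8+3.1) = Gamma(12.0, 10.9).
The predictive distribution for the next observation is Lomax; its mean is β/(α−1) = 10.9/11.0 = 0.9909.

0.9909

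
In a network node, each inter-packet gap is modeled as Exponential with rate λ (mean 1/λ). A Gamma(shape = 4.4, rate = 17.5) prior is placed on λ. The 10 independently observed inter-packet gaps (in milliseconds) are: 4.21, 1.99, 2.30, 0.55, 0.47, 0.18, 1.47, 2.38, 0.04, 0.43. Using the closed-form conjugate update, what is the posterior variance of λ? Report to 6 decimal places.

With a Gamma(shape α, rate β) prior on the exponential rate λ, the posterior after n observations with total T = Σxᵢ is Gamma(α+n, β+T).
Sum of observations T = 14.02 milliseconds; n = 10.
Posterior: Gamma(4.4+10, 17.5+14.02) = Gamma(14.4, 31.52).
Var = α/β² = 0.014494.

0.014494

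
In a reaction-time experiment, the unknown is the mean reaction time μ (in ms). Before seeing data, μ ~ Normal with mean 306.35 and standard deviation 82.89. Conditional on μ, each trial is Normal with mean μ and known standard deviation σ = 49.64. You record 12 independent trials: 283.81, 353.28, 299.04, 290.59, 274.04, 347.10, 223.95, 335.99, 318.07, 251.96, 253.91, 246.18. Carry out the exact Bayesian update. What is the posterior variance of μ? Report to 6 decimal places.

For Normal data with known variance σ², a Normal(μ₀, σ₀²) prior on μ is conjugate. Posterior precision = 1/σ₀² + n/σ²; posterior mean is the precision-weighted average of μ₀ and x̄.
σ₀² = 82.89² = 6870.7521, σ² = 49.64² = 2464.1296; σ² + n·σ₀² = 2464.1296 + 12·6870.7521 = 84913.1548.
Posterior precision = 1/σ₀² + n/σ² = 1/6870.7521 + 12/2464.1296 = (σ² + n·σ₀²)/(σ₀²σ²) = 84913.1548/(6870.7521·2464.1296); posterior variance σₙ² = σ₀²σ²/(σ² + n·σ₀²) = 6870.7521·2464.1296/84913.1548 = 199.385168.

199.385168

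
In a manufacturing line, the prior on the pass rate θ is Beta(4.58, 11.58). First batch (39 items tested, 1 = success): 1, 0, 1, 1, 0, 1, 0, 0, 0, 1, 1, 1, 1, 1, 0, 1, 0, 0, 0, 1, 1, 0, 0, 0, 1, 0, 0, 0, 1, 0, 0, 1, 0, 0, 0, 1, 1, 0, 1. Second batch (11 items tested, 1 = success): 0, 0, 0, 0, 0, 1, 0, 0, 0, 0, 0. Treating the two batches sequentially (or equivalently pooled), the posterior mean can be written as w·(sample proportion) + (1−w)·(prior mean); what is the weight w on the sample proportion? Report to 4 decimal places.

The Beta prior is conjugate to a Binomial/Bernoulli likelihood; the update adds successes to α and failures to β.
Total number of items tested: n = 39 + 11 = 50.
Posterior mean = (α₀+k)/(α₀+β₀+n) = [n/(α₀+β₀+n)]·(k/n) + [(α₀+β₀)/(α₀+β₀+n)]·α₀/(α₀+β₀), so only n and the prior enter the weight.
The weight on the data is w = n/(α₀+β₀+n) = 50/(4.58+11.58+50) = 50/66.16 = 0.7557.

0.7557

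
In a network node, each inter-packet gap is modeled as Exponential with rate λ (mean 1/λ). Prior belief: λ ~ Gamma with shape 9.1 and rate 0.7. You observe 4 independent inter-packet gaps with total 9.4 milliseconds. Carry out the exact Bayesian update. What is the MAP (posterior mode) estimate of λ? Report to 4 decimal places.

1.1980

With a Gamma(shape α, rate β) prior on the exponential rate λ, the posterior after n observations with total T = Σxᵢ is Gamma(α+n, β+T).
Posterior: Gamma(9.1+4, 0.7+9.4) = Gamma(13.1, 10.1).
Mode = (α−1)/β = 1.1980.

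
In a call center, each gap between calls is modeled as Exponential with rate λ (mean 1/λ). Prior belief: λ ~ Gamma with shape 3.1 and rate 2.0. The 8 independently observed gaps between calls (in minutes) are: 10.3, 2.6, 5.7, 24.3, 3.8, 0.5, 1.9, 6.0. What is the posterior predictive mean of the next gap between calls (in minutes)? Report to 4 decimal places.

5.6535

With a Gamma(shape α, rate β) prior on the exponential rate λ, the posterior after n observations with total T = Σxᵢ is Gamma(α+n, β+T).
Sum of observations T = 55.1 minutes; n = 8.
Posterior: Gamma(3.1+8, 2.0+55.1) = Gamma(11.1, 57.1).
The predictive distribution for the next observation is Lomax; its mean is β/(α−1) = 57.1/10.1 = 5.6535.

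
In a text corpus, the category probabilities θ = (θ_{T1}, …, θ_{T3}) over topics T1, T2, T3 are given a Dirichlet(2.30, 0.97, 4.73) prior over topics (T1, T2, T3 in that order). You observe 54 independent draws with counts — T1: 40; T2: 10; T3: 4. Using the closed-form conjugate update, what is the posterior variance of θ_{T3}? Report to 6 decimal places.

The Dirichlet prior is conjugate to the Multinomial likelihood: each posterior αⱼ = prior αⱼ + observed count nⱼ.
Posterior concentration: (42.30, 10.97, 8.73), total = 62.00.
Var[θ_j] = α_j(Σα−α_j)/((Σα)²(Σα+1)) = 8.73·53.27/(62.00²·63.00) = 0.001920.

0.001920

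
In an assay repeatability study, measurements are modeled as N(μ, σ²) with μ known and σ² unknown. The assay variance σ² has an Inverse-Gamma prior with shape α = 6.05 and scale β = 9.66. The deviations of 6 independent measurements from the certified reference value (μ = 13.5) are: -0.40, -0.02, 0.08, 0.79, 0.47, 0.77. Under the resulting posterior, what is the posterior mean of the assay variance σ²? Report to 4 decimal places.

With known mean μ and an Inverse-Gamma(α, β) prior on σ², the Normal likelihood is conjugate: posterior is Inv-Gamma(α + n/2, β + Σ(xᵢ−μ)²/2).
Σ(xᵢ−μ)² = (-0.40)² + (-0.02)² + (0.08)² + (0.79)² + (0.47)² + (0.77)² = 1.6047.
Posterior: Inv-Gamma(6.05 + 6/2, 9.66 + 1.6047/2) = Inv-Gamma(9.05, 10.46235).
E[σ²|data] = β/(α−1) = 10.46235/8.05 = 1.2997.

1.2997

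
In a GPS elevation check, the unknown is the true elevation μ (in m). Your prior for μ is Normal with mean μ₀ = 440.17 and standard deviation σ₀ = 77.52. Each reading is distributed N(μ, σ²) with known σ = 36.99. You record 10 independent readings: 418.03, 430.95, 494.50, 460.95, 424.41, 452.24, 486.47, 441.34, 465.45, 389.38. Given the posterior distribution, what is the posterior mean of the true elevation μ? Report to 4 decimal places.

446.2339

For Normal data with known variance σ², a Normal(μ₀, σ₀²) prior on μ is conjugate. Posterior precision = 1/σ₀² + n/σ²; posterior mean is the precision-weighted average of μ₀ and x̄.
Σxᵢ = 418.03 + 430.95 + 494.50 + 460.95 + 424.41 + 452.24 + 486.47 + 441.34 + 465.45 + 389.38 = 4463.72, so n·x̄ = 4463.72.
σ₀² = 77.52² = 6009.3504, σ² = 36.99² = 1368.2601; σ² + n·σ₀² = 1368.2601 + 10·6009.3504 = 61461.7641.
Posterior mean = (μ₀/σ₀² + n·x̄/σ²)/(1/σ₀² + n/σ²) = (σ²·μ₀ + σ₀²·n·x̄)/(σ² + n·σ₀²) = (1368.2601·440.17 + 6009.3504·4463.72)/61461.7641 = 27426324.615705/61461.7641 = 446.2339.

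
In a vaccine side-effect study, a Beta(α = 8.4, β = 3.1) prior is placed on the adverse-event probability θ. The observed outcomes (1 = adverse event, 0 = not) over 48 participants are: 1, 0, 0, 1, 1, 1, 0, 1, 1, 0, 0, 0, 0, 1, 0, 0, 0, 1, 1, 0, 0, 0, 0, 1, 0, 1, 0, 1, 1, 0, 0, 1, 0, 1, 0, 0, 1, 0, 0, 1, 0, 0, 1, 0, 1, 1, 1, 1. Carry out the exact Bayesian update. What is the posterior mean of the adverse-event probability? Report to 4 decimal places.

0.5109

The Beta prior is conjugate to a Binomial/Bernoulli likelihood; the update adds successes to α and failures to β.
Posterior: Beta(α+k, β+n−k) = Beta(8.4+22, 3.1+26) = Beta(30.4, 29.1).
Posterior mean = α/(α+β) = 30.4/59.5 = 0.5109.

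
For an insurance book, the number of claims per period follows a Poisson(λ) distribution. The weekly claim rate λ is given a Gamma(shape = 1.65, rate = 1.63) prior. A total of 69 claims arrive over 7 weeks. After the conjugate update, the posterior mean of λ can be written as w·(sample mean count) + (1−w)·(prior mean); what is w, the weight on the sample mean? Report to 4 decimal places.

With a Gamma(shape α, rate β) prior, the Poisson likelihood is conjugate: the posterior is Gamma(α + ΣXᵢ, β + n).
Posterior mean = (α₀+S)/(β₀+n) = [n/(β₀+n)]·(S/n) + [β₀/(β₀+n)]·(α₀/β₀), so only n and β₀ enter the weight.
Weight on data w = n/(β₀+n) = 7/(1.63+7) = 7/8.63 = 0.8111.

0.8111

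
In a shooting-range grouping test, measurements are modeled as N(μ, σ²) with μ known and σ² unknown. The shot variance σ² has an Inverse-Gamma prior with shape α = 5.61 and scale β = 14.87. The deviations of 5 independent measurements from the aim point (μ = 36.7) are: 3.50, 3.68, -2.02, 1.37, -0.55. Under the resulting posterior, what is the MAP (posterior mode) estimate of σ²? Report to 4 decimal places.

3.3914

With known mean μ and an Inverse-Gamma(α, β) prior on σ², the Normal likelihood is conjugate: posterior is Inv-Gamma(α + n/2, β + Σ(xᵢ−μ)²/2).
Σ(xᵢ−μ)² = (3.50)² + (3.68)² + (-2.02)² + (1.37)² + (-0.55)² = 32.0522.
Posterior: Inv-Gamma(5.61 + 5/2, 14.87 + 32.0522/2) = Inv-Gamma(8.11, 30.89610).
Mode = β/(α+1) = 30.89610/9.11 = 3.3914.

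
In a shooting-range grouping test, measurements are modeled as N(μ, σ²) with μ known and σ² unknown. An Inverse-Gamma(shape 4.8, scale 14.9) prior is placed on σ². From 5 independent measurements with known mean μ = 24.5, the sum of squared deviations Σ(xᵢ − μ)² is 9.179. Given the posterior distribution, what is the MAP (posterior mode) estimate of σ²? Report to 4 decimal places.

With known mean μ and an Inverse-Gamma(α, β) prior on σ², the Normal likelihood is conjugate: posterior is Inv-Gamma(α + n/2, β + Σ(xᵢ−μ)²/2).
Posterior: Inv-Gamma(4.8 + 5/2, 14.9 + 9.179/2) = Inv-Gamma(7.30, 19.4895).
Mode = β/(α+1) = 19.4895/8.30 = 2.3481.

2.3481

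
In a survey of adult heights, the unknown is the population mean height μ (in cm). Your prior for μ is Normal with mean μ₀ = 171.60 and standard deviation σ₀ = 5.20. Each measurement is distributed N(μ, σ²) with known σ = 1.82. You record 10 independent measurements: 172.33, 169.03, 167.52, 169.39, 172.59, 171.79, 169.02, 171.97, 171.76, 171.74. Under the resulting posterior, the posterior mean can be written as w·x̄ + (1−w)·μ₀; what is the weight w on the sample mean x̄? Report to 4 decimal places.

For Normal data with known variance σ², a Normal(μ₀, σ₀²) prior on μ is conjugate. Posterior precision = 1/σ₀² + n/σ²; posterior mean is the precision-weighted average of μ₀ and x̄.
σ₀² = 5.20² = 27.04, σ² = 1.82² = 3.3124. Prior precision 1/σ₀² = 1/27.04; data precision n/σ² = 10/3.3124.
w = (n/σ²)/(1/σ₀² + n/σ²) = n·σ₀²/(σ² + n·σ₀²) = 10·27.04/(3.3124 + 10·27.04) = 270.4/273.7124 = 0.9879.

0.9879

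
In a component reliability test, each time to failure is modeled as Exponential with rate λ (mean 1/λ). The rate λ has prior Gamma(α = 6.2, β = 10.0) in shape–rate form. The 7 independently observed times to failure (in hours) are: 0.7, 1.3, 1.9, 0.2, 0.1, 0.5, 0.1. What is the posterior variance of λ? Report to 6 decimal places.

With a Gamma(shape α, rate β) prior on the exponential rate λ, the posterior after n observations with total T = Σxᵢ is Gamma(α+n, β+T).
Sum of observations T = 4.8 hours; n = 7.
Posterior: Gamma(6.2+7, 10.0+4.8) = Gamma(13.2, 14.8).
Var = α/β² = 0.060263.

0.060263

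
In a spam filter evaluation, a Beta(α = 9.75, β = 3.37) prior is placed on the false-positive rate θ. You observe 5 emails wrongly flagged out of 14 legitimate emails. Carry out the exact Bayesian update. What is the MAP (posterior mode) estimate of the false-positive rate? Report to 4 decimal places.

0.5474

The Beta prior is conjugate to a Binomial/Bernoulli likelihood; the update adds successes to α and failures to β.
Posterior: Beta(α+k, β+n−k) = Beta(9.75+5, 3.37+9) = Beta(14.75, 12.37).
Mode of Beta(a,b) for a,b>1 is (a−1)/(a+b−2) = 13.75/25.12 = 0.5474.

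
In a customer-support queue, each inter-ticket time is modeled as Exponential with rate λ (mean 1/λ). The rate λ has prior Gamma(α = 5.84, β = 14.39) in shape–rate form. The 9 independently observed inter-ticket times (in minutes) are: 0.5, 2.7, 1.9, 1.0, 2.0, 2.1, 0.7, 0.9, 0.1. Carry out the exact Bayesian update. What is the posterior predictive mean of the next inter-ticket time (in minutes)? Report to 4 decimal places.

1.8996

With a Gamma(shape α, rate β) prior on the exponential rate λ, the posterior after n observations with total T = Σxᵢ is Gamma(α+n, β+T).
Sum of observations T = 11.9 minutes; n = 9.
Posterior: Gamma(5.84+9, 14.39+11.9) = Gamma(14.84, 26.29).
The predictive distribution for the next observation is Lomax; its mean is β/(α−1) = 26.29/13.84 = 1.8996.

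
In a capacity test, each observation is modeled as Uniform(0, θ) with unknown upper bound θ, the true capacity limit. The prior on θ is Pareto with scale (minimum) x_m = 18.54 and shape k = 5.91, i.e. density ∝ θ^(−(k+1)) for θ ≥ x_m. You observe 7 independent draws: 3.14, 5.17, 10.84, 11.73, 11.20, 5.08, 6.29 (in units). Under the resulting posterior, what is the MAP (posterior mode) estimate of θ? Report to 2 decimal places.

18.54

A Pareto(scale x_m, shape k) prior on the upper bound θ of Uniform(0, θ) is conjugate: posterior is Pareto(max(x_m, max xᵢ), k + n).
Sample maximum = 11.73; prior scale x_m = 18.54 → posterior scale = max = 18.54.
Posterior shape = 5.91 + 7 = 12.91.
The Pareto density is decreasing on [x_m, ∞), so the mode is x_m = 18.54.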